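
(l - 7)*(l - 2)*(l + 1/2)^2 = l^4 - 8*l^3 + 21*l^2/4 + 47*l/4 + 7/2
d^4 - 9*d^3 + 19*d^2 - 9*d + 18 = (d - 6)*(d - 3)*(d - I)*(d + I)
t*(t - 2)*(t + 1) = t^3 - t^2 - 2*t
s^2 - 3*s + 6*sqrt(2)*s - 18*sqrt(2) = (s - 3)*(s + 6*sqrt(2))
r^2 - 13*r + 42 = (r - 7)*(r - 6)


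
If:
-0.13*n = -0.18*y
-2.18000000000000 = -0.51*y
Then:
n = 5.92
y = 4.27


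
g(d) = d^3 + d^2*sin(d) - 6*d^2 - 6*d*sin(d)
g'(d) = d^2*cos(d) + 3*d^2 + 2*d*sin(d) - 6*d*cos(d) - 12*d - 6*sin(d)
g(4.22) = -25.08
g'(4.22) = 4.19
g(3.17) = -28.18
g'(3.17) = 1.06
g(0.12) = -0.17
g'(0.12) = -2.79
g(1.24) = -12.90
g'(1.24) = -15.51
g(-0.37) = -1.72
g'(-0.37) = 9.49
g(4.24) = -25.00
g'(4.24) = 4.24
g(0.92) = -8.02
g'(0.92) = -14.64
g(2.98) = -28.27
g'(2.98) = -0.24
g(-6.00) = -411.88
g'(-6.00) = 244.10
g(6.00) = 0.00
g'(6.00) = 34.32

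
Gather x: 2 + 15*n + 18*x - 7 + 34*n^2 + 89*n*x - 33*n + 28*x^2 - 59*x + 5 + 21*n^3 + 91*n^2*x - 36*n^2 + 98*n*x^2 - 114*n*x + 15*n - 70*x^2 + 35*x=21*n^3 - 2*n^2 - 3*n + x^2*(98*n - 42) + x*(91*n^2 - 25*n - 6)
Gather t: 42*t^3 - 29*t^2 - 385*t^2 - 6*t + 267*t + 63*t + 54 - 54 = 42*t^3 - 414*t^2 + 324*t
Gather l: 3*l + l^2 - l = l^2 + 2*l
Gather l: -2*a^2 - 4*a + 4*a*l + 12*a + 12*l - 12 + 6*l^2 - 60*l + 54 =-2*a^2 + 8*a + 6*l^2 + l*(4*a - 48) + 42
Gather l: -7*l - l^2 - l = -l^2 - 8*l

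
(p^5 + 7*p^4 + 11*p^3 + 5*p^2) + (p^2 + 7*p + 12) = p^5 + 7*p^4 + 11*p^3 + 6*p^2 + 7*p + 12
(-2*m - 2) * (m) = -2*m^2 - 2*m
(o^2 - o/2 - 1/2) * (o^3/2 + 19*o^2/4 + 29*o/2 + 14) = o^5/2 + 9*o^4/2 + 95*o^3/8 + 35*o^2/8 - 57*o/4 - 7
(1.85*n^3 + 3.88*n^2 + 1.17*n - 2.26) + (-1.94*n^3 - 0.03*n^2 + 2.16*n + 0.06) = -0.0899999999999999*n^3 + 3.85*n^2 + 3.33*n - 2.2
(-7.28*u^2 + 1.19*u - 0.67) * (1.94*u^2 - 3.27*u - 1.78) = -14.1232*u^4 + 26.1142*u^3 + 7.7673*u^2 + 0.0727000000000002*u + 1.1926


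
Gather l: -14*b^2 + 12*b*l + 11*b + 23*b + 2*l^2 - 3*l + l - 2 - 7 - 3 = -14*b^2 + 34*b + 2*l^2 + l*(12*b - 2) - 12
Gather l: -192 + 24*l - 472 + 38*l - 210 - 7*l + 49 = 55*l - 825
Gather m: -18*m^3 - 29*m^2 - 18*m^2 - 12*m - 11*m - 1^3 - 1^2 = -18*m^3 - 47*m^2 - 23*m - 2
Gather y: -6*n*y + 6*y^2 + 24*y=6*y^2 + y*(24 - 6*n)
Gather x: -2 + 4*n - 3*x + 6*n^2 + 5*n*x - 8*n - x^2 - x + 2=6*n^2 - 4*n - x^2 + x*(5*n - 4)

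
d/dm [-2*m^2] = -4*m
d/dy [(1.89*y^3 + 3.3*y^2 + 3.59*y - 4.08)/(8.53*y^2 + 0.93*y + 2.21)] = (16.1217*y^4 + 3.5154*y^3 - 15.023*y^2 + 84.1908*y + 11.7283)/(72.7609*y^4 + 15.8658*y^3 + 38.5675*y^2 + 4.1106*y + 4.8841)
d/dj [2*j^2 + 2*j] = 4*j + 2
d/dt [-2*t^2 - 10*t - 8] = -4*t - 10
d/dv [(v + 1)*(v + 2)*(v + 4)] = 3*v^2 + 14*v + 14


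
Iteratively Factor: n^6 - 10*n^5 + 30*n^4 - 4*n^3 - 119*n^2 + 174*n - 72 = (n + 2)*(n^5 - 12*n^4 + 54*n^3 - 112*n^2 + 105*n - 36) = (n - 1)*(n + 2)*(n^4 - 11*n^3 + 43*n^2 - 69*n + 36) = (n - 3)*(n - 1)*(n + 2)*(n^3 - 8*n^2 + 19*n - 12) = (n - 4)*(n - 3)*(n - 1)*(n + 2)*(n^2 - 4*n + 3) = (n - 4)*(n - 3)^2*(n - 1)*(n + 2)*(n - 1)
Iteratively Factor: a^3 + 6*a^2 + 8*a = (a)*(a^2 + 6*a + 8) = a*(a + 2)*(a + 4)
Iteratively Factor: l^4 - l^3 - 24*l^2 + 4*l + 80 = (l - 2)*(l^3 + l^2 - 22*l - 40) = (l - 2)*(l + 2)*(l^2 - l - 20) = (l - 5)*(l - 2)*(l + 2)*(l + 4)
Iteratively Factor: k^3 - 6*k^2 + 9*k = (k)*(k^2 - 6*k + 9) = k*(k - 3)*(k - 3)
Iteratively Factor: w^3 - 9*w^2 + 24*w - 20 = (w - 2)*(w^2 - 7*w + 10) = (w - 5)*(w - 2)*(w - 2)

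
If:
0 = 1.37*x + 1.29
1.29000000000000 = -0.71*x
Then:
No Solution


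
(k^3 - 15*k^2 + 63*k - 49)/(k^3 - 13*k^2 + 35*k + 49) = (k - 1)/(k + 1)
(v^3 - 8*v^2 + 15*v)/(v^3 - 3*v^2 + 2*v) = (v^2 - 8*v + 15)/(v^2 - 3*v + 2)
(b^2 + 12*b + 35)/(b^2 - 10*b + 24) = (b^2 + 12*b + 35)/(b^2 - 10*b + 24)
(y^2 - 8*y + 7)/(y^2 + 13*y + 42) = (y^2 - 8*y + 7)/(y^2 + 13*y + 42)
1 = 1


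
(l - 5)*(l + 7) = l^2 + 2*l - 35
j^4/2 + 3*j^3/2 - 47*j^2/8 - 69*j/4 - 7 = (j/2 + 1)*(j - 7/2)*(j + 1/2)*(j + 4)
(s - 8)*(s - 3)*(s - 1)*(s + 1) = s^4 - 11*s^3 + 23*s^2 + 11*s - 24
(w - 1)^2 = w^2 - 2*w + 1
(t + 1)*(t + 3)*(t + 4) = t^3 + 8*t^2 + 19*t + 12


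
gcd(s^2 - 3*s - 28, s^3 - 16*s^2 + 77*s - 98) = s - 7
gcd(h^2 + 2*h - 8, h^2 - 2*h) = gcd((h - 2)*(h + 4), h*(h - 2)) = h - 2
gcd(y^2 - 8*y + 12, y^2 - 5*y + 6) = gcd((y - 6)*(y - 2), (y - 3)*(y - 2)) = y - 2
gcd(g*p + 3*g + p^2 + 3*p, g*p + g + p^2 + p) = g + p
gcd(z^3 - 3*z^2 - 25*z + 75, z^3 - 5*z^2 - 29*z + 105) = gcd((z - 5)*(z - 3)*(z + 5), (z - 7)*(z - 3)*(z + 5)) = z^2 + 2*z - 15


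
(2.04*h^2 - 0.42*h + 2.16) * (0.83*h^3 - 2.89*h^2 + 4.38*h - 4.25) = 1.6932*h^5 - 6.2442*h^4 + 11.9418*h^3 - 16.752*h^2 + 11.2458*h - 9.18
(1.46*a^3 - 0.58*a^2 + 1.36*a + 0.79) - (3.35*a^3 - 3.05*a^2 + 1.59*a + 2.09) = -1.89*a^3 + 2.47*a^2 - 0.23*a - 1.3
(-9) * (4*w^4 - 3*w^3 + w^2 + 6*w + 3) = -36*w^4 + 27*w^3 - 9*w^2 - 54*w - 27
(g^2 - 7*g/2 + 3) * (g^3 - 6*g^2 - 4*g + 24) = g^5 - 19*g^4/2 + 20*g^3 + 20*g^2 - 96*g + 72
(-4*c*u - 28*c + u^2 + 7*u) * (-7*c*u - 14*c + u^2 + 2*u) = 28*c^2*u^2 + 252*c^2*u + 392*c^2 - 11*c*u^3 - 99*c*u^2 - 154*c*u + u^4 + 9*u^3 + 14*u^2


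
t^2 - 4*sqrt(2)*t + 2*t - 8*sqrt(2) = (t + 2)*(t - 4*sqrt(2))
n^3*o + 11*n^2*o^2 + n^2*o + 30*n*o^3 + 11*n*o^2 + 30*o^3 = (n + 5*o)*(n + 6*o)*(n*o + o)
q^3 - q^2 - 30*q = q*(q - 6)*(q + 5)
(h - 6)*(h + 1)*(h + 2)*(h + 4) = h^4 + h^3 - 28*h^2 - 76*h - 48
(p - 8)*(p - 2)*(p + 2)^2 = p^4 - 6*p^3 - 20*p^2 + 24*p + 64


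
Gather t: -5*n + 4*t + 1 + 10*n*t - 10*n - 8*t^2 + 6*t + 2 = -15*n - 8*t^2 + t*(10*n + 10) + 3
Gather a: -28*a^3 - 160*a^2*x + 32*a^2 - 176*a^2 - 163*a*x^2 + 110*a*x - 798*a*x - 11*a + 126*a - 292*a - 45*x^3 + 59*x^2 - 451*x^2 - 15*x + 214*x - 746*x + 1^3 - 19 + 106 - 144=-28*a^3 + a^2*(-160*x - 144) + a*(-163*x^2 - 688*x - 177) - 45*x^3 - 392*x^2 - 547*x - 56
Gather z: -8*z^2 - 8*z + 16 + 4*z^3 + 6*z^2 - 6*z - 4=4*z^3 - 2*z^2 - 14*z + 12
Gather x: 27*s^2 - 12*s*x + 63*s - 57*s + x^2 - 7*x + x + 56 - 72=27*s^2 + 6*s + x^2 + x*(-12*s - 6) - 16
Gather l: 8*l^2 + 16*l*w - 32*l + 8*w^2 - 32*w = 8*l^2 + l*(16*w - 32) + 8*w^2 - 32*w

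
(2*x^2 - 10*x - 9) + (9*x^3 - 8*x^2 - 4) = 9*x^3 - 6*x^2 - 10*x - 13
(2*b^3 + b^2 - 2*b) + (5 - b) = 2*b^3 + b^2 - 3*b + 5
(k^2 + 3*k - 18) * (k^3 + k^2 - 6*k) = k^5 + 4*k^4 - 21*k^3 - 36*k^2 + 108*k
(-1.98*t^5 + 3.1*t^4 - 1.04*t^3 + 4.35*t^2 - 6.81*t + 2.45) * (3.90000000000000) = -7.722*t^5 + 12.09*t^4 - 4.056*t^3 + 16.965*t^2 - 26.559*t + 9.555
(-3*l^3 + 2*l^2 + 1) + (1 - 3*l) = -3*l^3 + 2*l^2 - 3*l + 2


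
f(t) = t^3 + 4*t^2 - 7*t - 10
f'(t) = 3*t^2 + 8*t - 7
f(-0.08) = -9.41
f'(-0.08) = -7.62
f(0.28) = -11.62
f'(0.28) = -4.52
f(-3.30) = 20.72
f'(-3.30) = -0.73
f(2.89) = 27.32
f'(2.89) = 41.18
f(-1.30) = 3.66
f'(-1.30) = -12.33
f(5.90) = 293.32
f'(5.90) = 144.63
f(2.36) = 8.90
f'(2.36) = 28.59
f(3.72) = 70.79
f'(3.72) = 64.28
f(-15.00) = -2380.00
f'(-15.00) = 548.00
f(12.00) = 2210.00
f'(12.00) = 521.00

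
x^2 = x^2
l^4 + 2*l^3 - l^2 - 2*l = l*(l - 1)*(l + 1)*(l + 2)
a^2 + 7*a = a*(a + 7)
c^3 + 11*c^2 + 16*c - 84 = (c - 2)*(c + 6)*(c + 7)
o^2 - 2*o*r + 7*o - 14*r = (o + 7)*(o - 2*r)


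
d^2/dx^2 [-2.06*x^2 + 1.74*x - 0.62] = -4.12000000000000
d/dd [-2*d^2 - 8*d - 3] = -4*d - 8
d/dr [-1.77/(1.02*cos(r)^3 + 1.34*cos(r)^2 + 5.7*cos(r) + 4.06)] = (5.4162*sin(r)^2 - 4.7436*cos(r) - 15.5052)*sin(r)/(1.02*cos(r)^3 + 1.34*cos(r)^2 + 5.7*cos(r) + 4.06)^2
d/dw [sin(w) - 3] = cos(w)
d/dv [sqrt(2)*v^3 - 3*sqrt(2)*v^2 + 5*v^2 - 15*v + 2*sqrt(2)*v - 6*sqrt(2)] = 3*sqrt(2)*v^2 - 6*sqrt(2)*v + 10*v - 15 + 2*sqrt(2)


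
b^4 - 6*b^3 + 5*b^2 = b^2*(b - 5)*(b - 1)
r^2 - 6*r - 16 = (r - 8)*(r + 2)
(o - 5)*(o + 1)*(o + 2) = o^3 - 2*o^2 - 13*o - 10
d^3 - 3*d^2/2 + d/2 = d*(d - 1)*(d - 1/2)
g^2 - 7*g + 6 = (g - 6)*(g - 1)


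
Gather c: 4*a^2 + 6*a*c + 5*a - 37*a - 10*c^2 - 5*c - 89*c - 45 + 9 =4*a^2 - 32*a - 10*c^2 + c*(6*a - 94) - 36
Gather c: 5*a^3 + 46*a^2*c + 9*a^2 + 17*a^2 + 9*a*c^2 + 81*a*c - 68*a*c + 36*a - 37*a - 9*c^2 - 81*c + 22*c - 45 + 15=5*a^3 + 26*a^2 - a + c^2*(9*a - 9) + c*(46*a^2 + 13*a - 59) - 30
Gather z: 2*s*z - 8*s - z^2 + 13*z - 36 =-8*s - z^2 + z*(2*s + 13) - 36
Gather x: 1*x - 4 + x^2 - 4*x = x^2 - 3*x - 4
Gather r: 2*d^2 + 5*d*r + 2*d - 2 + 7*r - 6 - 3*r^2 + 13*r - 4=2*d^2 + 2*d - 3*r^2 + r*(5*d + 20) - 12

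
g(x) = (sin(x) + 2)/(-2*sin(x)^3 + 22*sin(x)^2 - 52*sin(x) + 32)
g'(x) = (sin(x) + 2)*(6*sin(x)^2*cos(x) - 44*sin(x)*cos(x) + 52*cos(x))/(-2*sin(x)^3 + 22*sin(x)^2 - 52*sin(x) + 32)^2 + cos(x)/(-2*sin(x)^3 + 22*sin(x)^2 - 52*sin(x) + 32)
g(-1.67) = 0.01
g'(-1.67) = -0.00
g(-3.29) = 0.09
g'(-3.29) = -0.20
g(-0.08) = 0.05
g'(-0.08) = 0.11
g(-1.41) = 0.01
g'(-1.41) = 0.00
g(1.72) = 18.97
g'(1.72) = -258.01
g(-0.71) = 0.02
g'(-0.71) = 0.02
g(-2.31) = 0.02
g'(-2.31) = -0.02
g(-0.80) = 0.02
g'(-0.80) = 0.02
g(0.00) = 0.06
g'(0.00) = 0.13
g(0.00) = 0.06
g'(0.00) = 0.13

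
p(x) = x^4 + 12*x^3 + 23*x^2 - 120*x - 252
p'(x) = 4*x^3 + 36*x^2 + 46*x - 120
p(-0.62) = -171.47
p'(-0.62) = -135.63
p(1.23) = -340.18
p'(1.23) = -1.51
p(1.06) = -337.80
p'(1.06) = -26.03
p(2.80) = -82.79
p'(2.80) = 378.85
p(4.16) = 810.21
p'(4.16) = 982.33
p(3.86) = 539.64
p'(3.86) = 824.00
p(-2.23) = 21.63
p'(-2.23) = -87.91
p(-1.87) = -13.41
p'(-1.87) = -106.29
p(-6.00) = 0.00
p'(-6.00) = 36.00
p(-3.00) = 72.00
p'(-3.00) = -42.00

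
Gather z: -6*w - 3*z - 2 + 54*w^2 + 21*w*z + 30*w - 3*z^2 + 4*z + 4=54*w^2 + 24*w - 3*z^2 + z*(21*w + 1) + 2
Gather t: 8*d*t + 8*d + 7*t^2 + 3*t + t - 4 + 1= 8*d + 7*t^2 + t*(8*d + 4) - 3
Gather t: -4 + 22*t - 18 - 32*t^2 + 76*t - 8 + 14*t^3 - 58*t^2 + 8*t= 14*t^3 - 90*t^2 + 106*t - 30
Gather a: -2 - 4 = -6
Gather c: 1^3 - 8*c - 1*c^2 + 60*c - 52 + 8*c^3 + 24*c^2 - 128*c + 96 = 8*c^3 + 23*c^2 - 76*c + 45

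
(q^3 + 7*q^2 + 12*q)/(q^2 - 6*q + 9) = q*(q^2 + 7*q + 12)/(q^2 - 6*q + 9)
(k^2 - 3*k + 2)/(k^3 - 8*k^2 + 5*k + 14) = (k - 1)/(k^2 - 6*k - 7)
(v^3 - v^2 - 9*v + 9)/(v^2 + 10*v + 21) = (v^2 - 4*v + 3)/(v + 7)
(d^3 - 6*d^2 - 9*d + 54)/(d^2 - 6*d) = d - 9/d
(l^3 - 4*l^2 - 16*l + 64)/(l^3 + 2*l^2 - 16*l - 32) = (l - 4)/(l + 2)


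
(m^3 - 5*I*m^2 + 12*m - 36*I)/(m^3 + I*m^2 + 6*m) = (m - 6*I)/m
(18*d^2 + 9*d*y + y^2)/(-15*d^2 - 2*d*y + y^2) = (6*d + y)/(-5*d + y)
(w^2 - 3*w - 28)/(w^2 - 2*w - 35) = (w + 4)/(w + 5)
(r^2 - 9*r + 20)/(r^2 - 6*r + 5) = (r - 4)/(r - 1)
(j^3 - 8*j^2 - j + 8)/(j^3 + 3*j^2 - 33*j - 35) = (j^2 - 9*j + 8)/(j^2 + 2*j - 35)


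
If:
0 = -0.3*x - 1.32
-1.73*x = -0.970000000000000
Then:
No Solution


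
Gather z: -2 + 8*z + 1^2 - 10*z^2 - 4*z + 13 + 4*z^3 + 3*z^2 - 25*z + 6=4*z^3 - 7*z^2 - 21*z + 18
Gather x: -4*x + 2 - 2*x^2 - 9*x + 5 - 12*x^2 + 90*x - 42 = -14*x^2 + 77*x - 35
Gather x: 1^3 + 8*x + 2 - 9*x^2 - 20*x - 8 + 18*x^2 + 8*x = 9*x^2 - 4*x - 5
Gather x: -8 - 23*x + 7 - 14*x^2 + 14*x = -14*x^2 - 9*x - 1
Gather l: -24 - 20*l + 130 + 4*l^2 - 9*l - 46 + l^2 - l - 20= 5*l^2 - 30*l + 40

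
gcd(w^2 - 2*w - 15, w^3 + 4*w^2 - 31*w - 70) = w - 5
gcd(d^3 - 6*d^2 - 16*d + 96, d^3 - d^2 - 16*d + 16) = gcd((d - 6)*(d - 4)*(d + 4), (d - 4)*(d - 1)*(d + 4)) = d^2 - 16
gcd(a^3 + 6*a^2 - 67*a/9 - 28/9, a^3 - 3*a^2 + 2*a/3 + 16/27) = a + 1/3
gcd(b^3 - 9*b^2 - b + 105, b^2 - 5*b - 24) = b + 3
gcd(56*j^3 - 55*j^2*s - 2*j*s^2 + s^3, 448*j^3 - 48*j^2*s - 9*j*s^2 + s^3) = -56*j^2 - j*s + s^2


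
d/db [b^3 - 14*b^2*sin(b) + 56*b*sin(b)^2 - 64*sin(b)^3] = -14*b^2*cos(b) + 3*b^2 - 28*b*sin(b) + 56*b*sin(2*b) - 192*sin(b)^2*cos(b) + 56*sin(b)^2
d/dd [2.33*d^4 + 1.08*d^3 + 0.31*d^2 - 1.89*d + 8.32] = 9.32*d^3 + 3.24*d^2 + 0.62*d - 1.89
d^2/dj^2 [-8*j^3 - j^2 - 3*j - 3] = -48*j - 2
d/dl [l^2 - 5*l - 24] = 2*l - 5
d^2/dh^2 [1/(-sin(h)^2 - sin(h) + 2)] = (4*sin(h)^3 + 7*sin(h)^2 + 10*sin(h) + 6)/((sin(h) - 1)^2*(sin(h) + 2)^3)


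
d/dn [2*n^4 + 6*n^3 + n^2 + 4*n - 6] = 8*n^3 + 18*n^2 + 2*n + 4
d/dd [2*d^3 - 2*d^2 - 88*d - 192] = 6*d^2 - 4*d - 88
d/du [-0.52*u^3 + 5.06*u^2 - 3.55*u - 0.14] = -1.56*u^2 + 10.12*u - 3.55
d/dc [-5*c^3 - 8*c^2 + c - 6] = -15*c^2 - 16*c + 1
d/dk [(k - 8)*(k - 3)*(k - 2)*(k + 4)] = 4*k^3 - 27*k^2 - 12*k + 136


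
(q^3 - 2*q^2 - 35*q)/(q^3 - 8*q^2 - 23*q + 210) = q/(q - 6)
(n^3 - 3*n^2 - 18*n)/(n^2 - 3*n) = (n^2 - 3*n - 18)/(n - 3)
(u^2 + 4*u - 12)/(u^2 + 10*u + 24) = (u - 2)/(u + 4)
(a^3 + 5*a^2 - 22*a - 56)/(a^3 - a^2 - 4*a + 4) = (a^2 + 3*a - 28)/(a^2 - 3*a + 2)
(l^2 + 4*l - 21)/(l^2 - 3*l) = (l + 7)/l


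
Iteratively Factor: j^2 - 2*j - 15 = (j + 3)*(j - 5)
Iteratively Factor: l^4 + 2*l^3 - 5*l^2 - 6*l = (l + 3)*(l^3 - l^2 - 2*l) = (l + 1)*(l + 3)*(l^2 - 2*l) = (l - 2)*(l + 1)*(l + 3)*(l)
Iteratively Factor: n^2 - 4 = (n + 2)*(n - 2)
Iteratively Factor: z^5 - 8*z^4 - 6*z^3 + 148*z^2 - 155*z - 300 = (z - 5)*(z^4 - 3*z^3 - 21*z^2 + 43*z + 60) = (z - 5)*(z - 3)*(z^3 - 21*z - 20) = (z - 5)*(z - 3)*(z + 4)*(z^2 - 4*z - 5) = (z - 5)^2*(z - 3)*(z + 4)*(z + 1)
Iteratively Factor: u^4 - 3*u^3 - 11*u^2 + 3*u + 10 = (u - 5)*(u^3 + 2*u^2 - u - 2) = (u - 5)*(u - 1)*(u^2 + 3*u + 2) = (u - 5)*(u - 1)*(u + 1)*(u + 2)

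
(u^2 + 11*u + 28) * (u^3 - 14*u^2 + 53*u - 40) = u^5 - 3*u^4 - 73*u^3 + 151*u^2 + 1044*u - 1120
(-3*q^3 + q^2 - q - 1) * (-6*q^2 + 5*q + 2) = 18*q^5 - 21*q^4 + 5*q^3 + 3*q^2 - 7*q - 2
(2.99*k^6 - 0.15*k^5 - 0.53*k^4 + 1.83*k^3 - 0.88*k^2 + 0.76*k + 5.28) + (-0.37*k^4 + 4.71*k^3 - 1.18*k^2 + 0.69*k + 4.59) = 2.99*k^6 - 0.15*k^5 - 0.9*k^4 + 6.54*k^3 - 2.06*k^2 + 1.45*k + 9.87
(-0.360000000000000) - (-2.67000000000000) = 2.31000000000000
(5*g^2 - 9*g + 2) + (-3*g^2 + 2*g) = 2*g^2 - 7*g + 2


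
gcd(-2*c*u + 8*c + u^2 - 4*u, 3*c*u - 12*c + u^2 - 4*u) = u - 4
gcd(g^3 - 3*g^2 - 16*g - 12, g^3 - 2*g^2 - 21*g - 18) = g^2 - 5*g - 6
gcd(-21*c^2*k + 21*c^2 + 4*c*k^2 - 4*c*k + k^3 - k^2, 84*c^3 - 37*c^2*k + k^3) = 21*c^2 - 4*c*k - k^2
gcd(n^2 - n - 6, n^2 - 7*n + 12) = n - 3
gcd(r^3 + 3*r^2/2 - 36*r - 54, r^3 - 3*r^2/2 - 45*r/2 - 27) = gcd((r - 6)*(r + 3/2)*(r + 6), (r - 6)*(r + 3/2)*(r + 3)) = r^2 - 9*r/2 - 9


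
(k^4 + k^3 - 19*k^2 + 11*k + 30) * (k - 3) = k^5 - 2*k^4 - 22*k^3 + 68*k^2 - 3*k - 90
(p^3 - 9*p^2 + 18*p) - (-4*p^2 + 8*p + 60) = p^3 - 5*p^2 + 10*p - 60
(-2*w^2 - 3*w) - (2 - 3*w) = -2*w^2 - 2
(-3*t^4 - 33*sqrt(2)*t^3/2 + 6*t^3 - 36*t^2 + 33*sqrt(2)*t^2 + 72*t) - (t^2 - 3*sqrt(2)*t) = -3*t^4 - 33*sqrt(2)*t^3/2 + 6*t^3 - 37*t^2 + 33*sqrt(2)*t^2 + 3*sqrt(2)*t + 72*t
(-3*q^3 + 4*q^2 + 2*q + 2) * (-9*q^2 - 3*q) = 27*q^5 - 27*q^4 - 30*q^3 - 24*q^2 - 6*q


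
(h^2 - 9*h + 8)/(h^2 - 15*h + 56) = (h - 1)/(h - 7)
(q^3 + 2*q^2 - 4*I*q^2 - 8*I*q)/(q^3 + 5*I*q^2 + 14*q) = (q^2 + q*(2 - 4*I) - 8*I)/(q^2 + 5*I*q + 14)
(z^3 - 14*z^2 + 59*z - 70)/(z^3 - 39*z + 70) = (z - 7)/(z + 7)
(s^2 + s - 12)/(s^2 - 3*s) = (s + 4)/s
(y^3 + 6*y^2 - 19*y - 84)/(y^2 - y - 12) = y + 7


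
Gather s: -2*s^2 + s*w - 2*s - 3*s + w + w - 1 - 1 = -2*s^2 + s*(w - 5) + 2*w - 2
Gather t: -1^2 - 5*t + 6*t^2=6*t^2 - 5*t - 1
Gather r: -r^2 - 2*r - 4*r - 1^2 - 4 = -r^2 - 6*r - 5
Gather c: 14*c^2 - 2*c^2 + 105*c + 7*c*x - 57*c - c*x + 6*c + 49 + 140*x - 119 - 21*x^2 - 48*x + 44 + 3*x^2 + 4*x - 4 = 12*c^2 + c*(6*x + 54) - 18*x^2 + 96*x - 30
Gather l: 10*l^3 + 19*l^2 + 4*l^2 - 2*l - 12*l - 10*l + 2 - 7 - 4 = 10*l^3 + 23*l^2 - 24*l - 9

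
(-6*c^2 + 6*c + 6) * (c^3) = -6*c^5 + 6*c^4 + 6*c^3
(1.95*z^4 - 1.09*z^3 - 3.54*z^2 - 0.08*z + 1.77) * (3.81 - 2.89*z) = -5.6355*z^5 + 10.5796*z^4 + 6.0777*z^3 - 13.2562*z^2 - 5.4201*z + 6.7437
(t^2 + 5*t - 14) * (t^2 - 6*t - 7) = t^4 - t^3 - 51*t^2 + 49*t + 98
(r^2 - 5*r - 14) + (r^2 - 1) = 2*r^2 - 5*r - 15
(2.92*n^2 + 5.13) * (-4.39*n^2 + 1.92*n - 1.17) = -12.8188*n^4 + 5.6064*n^3 - 25.9371*n^2 + 9.8496*n - 6.0021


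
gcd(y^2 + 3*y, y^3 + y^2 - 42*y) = y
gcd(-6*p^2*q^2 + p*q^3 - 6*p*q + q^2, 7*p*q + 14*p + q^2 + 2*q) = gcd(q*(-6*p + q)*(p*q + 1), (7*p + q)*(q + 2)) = 1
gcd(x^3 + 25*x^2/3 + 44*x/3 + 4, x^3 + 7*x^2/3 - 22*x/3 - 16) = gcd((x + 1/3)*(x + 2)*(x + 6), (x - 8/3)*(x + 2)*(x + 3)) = x + 2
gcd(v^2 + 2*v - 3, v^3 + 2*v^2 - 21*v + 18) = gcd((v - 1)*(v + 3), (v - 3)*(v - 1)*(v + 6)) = v - 1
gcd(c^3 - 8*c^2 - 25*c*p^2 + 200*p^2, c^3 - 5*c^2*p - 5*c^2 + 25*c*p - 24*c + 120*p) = -c^2 + 5*c*p + 8*c - 40*p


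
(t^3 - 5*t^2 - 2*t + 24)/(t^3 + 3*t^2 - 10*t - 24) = (t - 4)/(t + 4)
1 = 1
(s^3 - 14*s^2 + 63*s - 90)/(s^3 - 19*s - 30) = (s^2 - 9*s + 18)/(s^2 + 5*s + 6)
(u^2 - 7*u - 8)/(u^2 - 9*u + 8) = (u + 1)/(u - 1)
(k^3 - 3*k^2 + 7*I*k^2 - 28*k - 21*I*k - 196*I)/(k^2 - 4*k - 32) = (k^2 + 7*k*(-1 + I) - 49*I)/(k - 8)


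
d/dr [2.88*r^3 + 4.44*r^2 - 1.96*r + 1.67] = 8.64*r^2 + 8.88*r - 1.96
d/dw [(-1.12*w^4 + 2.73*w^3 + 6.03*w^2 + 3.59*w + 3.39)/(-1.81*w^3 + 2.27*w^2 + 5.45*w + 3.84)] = (2.0272*w^6 - 5.0848*w^5 - 1.2006*w^4 + 25.5496*w^3 + 74.5715*w^2 + 30.9198*w - 4.6899)/(3.2761*w^6 - 8.2174*w^5 - 14.5761*w^4 + 10.8422*w^3 + 47.1361*w^2 + 41.856*w + 14.7456)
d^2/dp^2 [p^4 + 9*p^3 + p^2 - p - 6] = 12*p^2 + 54*p + 2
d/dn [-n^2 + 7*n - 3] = 7 - 2*n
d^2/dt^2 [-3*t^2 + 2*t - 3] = -6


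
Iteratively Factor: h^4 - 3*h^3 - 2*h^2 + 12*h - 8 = (h - 2)*(h^3 - h^2 - 4*h + 4) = (h - 2)*(h - 1)*(h^2 - 4) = (h - 2)*(h - 1)*(h + 2)*(h - 2)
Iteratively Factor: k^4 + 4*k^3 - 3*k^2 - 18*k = (k + 3)*(k^3 + k^2 - 6*k) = (k + 3)^2*(k^2 - 2*k) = k*(k + 3)^2*(k - 2)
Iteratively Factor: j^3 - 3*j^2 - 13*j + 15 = (j - 1)*(j^2 - 2*j - 15) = (j - 5)*(j - 1)*(j + 3)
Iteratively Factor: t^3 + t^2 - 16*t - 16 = (t + 4)*(t^2 - 3*t - 4) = (t - 4)*(t + 4)*(t + 1)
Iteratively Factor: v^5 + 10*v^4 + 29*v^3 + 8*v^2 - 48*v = (v + 3)*(v^4 + 7*v^3 + 8*v^2 - 16*v) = (v + 3)*(v + 4)*(v^3 + 3*v^2 - 4*v) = (v + 3)*(v + 4)^2*(v^2 - v) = (v - 1)*(v + 3)*(v + 4)^2*(v)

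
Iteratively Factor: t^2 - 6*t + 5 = (t - 5)*(t - 1)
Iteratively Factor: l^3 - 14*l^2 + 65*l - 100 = (l - 5)*(l^2 - 9*l + 20) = (l - 5)^2*(l - 4)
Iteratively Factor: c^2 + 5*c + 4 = (c + 1)*(c + 4)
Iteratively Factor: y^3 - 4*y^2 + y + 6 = (y - 2)*(y^2 - 2*y - 3) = (y - 2)*(y + 1)*(y - 3)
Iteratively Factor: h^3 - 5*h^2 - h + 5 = (h + 1)*(h^2 - 6*h + 5) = (h - 5)*(h + 1)*(h - 1)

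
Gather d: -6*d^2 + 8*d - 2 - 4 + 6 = -6*d^2 + 8*d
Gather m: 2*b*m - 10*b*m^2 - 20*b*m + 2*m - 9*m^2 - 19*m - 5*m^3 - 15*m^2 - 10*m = -5*m^3 + m^2*(-10*b - 24) + m*(-18*b - 27)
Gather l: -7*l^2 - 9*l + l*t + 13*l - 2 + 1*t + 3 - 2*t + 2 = -7*l^2 + l*(t + 4) - t + 3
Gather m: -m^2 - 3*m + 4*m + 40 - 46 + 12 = -m^2 + m + 6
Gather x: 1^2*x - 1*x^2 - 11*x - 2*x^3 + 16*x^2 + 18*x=-2*x^3 + 15*x^2 + 8*x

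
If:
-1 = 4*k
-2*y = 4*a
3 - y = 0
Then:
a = -3/2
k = -1/4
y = 3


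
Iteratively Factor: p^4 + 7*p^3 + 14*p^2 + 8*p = (p + 4)*(p^3 + 3*p^2 + 2*p) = p*(p + 4)*(p^2 + 3*p + 2) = p*(p + 1)*(p + 4)*(p + 2)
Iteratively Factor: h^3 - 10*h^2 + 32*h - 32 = (h - 2)*(h^2 - 8*h + 16) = (h - 4)*(h - 2)*(h - 4)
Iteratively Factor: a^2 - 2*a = (a)*(a - 2)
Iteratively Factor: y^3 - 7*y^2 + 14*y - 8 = (y - 2)*(y^2 - 5*y + 4) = (y - 4)*(y - 2)*(y - 1)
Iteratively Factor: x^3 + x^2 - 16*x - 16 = (x + 4)*(x^2 - 3*x - 4) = (x + 1)*(x + 4)*(x - 4)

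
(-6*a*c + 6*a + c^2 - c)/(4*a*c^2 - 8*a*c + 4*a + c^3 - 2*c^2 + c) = (-6*a + c)/(4*a*c - 4*a + c^2 - c)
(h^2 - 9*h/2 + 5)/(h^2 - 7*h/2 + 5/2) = (h - 2)/(h - 1)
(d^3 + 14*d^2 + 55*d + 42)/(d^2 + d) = d + 13 + 42/d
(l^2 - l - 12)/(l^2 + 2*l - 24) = (l + 3)/(l + 6)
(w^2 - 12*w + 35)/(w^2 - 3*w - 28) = (w - 5)/(w + 4)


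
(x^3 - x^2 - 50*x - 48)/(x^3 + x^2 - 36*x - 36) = (x - 8)/(x - 6)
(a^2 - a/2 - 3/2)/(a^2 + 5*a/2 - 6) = (a + 1)/(a + 4)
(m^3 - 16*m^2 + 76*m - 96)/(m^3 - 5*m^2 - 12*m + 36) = (m - 8)/(m + 3)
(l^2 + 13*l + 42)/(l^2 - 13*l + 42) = (l^2 + 13*l + 42)/(l^2 - 13*l + 42)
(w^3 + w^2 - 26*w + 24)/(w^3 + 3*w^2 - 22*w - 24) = (w - 1)/(w + 1)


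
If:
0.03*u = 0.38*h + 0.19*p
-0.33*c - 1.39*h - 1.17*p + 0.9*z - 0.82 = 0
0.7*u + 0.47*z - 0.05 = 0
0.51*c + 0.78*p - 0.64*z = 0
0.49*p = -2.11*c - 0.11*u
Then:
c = -0.26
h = -0.73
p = 1.33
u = -0.87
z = 1.41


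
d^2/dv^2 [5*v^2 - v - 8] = 10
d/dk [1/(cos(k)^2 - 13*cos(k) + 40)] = (2*cos(k) - 13)*sin(k)/(cos(k)^2 - 13*cos(k) + 40)^2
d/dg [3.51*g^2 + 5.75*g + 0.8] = 7.02*g + 5.75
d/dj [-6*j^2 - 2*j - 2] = -12*j - 2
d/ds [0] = 0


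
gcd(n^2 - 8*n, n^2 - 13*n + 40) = n - 8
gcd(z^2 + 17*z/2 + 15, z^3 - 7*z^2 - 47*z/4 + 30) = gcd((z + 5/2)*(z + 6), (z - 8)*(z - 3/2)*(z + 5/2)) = z + 5/2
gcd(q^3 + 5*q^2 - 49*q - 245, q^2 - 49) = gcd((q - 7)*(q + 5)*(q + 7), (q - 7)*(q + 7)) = q^2 - 49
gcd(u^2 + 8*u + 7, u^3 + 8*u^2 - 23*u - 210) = u + 7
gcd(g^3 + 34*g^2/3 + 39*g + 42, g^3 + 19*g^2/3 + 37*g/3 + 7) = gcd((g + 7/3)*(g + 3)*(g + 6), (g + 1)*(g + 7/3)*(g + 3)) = g^2 + 16*g/3 + 7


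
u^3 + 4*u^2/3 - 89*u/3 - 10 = (u - 5)*(u + 1/3)*(u + 6)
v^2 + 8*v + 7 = (v + 1)*(v + 7)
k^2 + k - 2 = (k - 1)*(k + 2)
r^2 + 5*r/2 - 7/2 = (r - 1)*(r + 7/2)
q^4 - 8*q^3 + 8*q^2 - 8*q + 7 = (q - 7)*(q - 1)*(q - I)*(q + I)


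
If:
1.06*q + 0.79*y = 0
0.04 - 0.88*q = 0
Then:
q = 0.05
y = -0.06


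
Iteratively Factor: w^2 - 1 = (w - 1)*(w + 1)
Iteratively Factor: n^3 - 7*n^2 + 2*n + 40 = (n - 5)*(n^2 - 2*n - 8) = (n - 5)*(n + 2)*(n - 4)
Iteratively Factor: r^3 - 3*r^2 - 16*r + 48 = (r + 4)*(r^2 - 7*r + 12) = (r - 4)*(r + 4)*(r - 3)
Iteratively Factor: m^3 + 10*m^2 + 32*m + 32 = (m + 2)*(m^2 + 8*m + 16) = (m + 2)*(m + 4)*(m + 4)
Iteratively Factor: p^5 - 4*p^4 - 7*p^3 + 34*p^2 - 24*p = (p - 4)*(p^4 - 7*p^2 + 6*p) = (p - 4)*(p - 2)*(p^3 + 2*p^2 - 3*p) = (p - 4)*(p - 2)*(p + 3)*(p^2 - p) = (p - 4)*(p - 2)*(p - 1)*(p + 3)*(p)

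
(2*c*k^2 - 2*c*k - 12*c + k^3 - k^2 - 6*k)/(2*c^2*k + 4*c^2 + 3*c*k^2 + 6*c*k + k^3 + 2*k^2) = (k - 3)/(c + k)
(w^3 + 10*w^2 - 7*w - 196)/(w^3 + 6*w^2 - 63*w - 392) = (w - 4)/(w - 8)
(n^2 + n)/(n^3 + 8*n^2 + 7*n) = 1/(n + 7)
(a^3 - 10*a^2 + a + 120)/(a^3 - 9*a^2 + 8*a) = (a^2 - 2*a - 15)/(a*(a - 1))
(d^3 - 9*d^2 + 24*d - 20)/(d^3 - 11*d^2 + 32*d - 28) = (d - 5)/(d - 7)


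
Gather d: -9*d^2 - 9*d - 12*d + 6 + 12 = -9*d^2 - 21*d + 18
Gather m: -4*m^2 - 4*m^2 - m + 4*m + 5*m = -8*m^2 + 8*m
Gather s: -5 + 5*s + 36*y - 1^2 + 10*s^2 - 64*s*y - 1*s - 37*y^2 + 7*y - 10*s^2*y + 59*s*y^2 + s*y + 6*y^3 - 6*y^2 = s^2*(10 - 10*y) + s*(59*y^2 - 63*y + 4) + 6*y^3 - 43*y^2 + 43*y - 6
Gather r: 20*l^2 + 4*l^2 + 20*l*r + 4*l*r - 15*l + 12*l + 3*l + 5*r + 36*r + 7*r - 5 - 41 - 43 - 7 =24*l^2 + r*(24*l + 48) - 96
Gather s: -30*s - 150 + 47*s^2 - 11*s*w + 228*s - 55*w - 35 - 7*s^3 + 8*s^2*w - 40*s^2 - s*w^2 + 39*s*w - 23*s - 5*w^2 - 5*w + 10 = -7*s^3 + s^2*(8*w + 7) + s*(-w^2 + 28*w + 175) - 5*w^2 - 60*w - 175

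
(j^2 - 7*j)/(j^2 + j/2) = 2*(j - 7)/(2*j + 1)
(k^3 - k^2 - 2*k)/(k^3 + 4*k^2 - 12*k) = (k + 1)/(k + 6)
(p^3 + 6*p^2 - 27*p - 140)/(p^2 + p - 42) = (p^2 - p - 20)/(p - 6)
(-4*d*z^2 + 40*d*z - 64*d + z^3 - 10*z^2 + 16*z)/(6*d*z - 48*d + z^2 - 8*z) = (-4*d*z + 8*d + z^2 - 2*z)/(6*d + z)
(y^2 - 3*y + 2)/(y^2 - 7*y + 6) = (y - 2)/(y - 6)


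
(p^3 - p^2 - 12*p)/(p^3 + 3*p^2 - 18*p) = (p^2 - p - 12)/(p^2 + 3*p - 18)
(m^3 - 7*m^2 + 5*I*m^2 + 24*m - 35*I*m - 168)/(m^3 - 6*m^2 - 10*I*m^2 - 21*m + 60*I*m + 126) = (m^2 + m*(-7 + 8*I) - 56*I)/(m^2 - m*(6 + 7*I) + 42*I)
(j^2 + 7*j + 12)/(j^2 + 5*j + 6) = (j + 4)/(j + 2)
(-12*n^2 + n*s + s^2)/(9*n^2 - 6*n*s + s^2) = (4*n + s)/(-3*n + s)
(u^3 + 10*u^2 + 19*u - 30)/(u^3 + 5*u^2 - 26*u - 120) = (u^2 + 4*u - 5)/(u^2 - u - 20)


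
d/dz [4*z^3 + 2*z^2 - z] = 12*z^2 + 4*z - 1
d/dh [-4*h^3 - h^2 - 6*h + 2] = -12*h^2 - 2*h - 6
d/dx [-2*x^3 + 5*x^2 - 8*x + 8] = -6*x^2 + 10*x - 8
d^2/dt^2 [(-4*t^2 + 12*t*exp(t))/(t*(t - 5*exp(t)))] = 8*(-t^2 - 5*t*exp(t) + 2*t + 10*exp(t) - 2)*exp(t)/(t^3 - 15*t^2*exp(t) + 75*t*exp(2*t) - 125*exp(3*t))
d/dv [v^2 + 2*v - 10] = 2*v + 2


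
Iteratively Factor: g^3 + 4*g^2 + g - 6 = (g - 1)*(g^2 + 5*g + 6) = (g - 1)*(g + 2)*(g + 3)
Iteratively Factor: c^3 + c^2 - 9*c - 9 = (c + 1)*(c^2 - 9) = (c + 1)*(c + 3)*(c - 3)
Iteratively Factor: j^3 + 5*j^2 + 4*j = (j)*(j^2 + 5*j + 4) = j*(j + 4)*(j + 1)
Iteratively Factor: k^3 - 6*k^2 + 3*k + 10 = (k + 1)*(k^2 - 7*k + 10) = (k - 5)*(k + 1)*(k - 2)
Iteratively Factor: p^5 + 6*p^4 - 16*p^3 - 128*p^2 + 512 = (p - 4)*(p^4 + 10*p^3 + 24*p^2 - 32*p - 128) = (p - 4)*(p + 4)*(p^3 + 6*p^2 - 32) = (p - 4)*(p + 4)^2*(p^2 + 2*p - 8) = (p - 4)*(p - 2)*(p + 4)^2*(p + 4)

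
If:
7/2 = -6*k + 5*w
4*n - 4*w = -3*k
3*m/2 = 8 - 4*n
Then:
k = 5*w/6 - 7/12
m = 25/6 - w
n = 3*w/8 + 7/16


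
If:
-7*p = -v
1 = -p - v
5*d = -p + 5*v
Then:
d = -17/20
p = -1/8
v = -7/8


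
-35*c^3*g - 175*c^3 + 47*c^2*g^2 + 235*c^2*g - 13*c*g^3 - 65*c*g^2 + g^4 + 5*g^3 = (-7*c + g)*(-5*c + g)*(-c + g)*(g + 5)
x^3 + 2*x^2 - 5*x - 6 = (x - 2)*(x + 1)*(x + 3)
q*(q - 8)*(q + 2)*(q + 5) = q^4 - q^3 - 46*q^2 - 80*q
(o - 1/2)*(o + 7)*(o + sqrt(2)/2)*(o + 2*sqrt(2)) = o^4 + 5*sqrt(2)*o^3/2 + 13*o^3/2 - 3*o^2/2 + 65*sqrt(2)*o^2/4 - 35*sqrt(2)*o/4 + 13*o - 7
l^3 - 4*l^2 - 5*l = l*(l - 5)*(l + 1)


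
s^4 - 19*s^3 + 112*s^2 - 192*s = s*(s - 8)^2*(s - 3)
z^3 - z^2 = z^2*(z - 1)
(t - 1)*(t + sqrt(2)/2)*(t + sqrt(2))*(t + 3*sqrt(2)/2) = t^4 - t^3 + 3*sqrt(2)*t^3 - 3*sqrt(2)*t^2 + 11*t^2/2 - 11*t/2 + 3*sqrt(2)*t/2 - 3*sqrt(2)/2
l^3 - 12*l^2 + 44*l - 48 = (l - 6)*(l - 4)*(l - 2)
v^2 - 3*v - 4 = (v - 4)*(v + 1)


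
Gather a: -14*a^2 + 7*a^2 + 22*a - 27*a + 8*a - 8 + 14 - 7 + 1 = -7*a^2 + 3*a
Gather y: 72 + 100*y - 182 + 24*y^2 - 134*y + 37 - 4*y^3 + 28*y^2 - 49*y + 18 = -4*y^3 + 52*y^2 - 83*y - 55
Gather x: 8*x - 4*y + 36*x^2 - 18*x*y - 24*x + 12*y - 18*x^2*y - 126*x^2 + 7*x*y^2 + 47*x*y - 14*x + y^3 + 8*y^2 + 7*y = x^2*(-18*y - 90) + x*(7*y^2 + 29*y - 30) + y^3 + 8*y^2 + 15*y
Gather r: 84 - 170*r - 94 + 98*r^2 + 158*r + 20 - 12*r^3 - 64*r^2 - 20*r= -12*r^3 + 34*r^2 - 32*r + 10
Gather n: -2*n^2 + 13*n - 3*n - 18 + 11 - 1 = -2*n^2 + 10*n - 8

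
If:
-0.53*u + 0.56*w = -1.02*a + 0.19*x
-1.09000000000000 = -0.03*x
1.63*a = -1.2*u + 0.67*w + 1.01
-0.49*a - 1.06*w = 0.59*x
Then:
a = 7.84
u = -23.13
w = -23.85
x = 36.33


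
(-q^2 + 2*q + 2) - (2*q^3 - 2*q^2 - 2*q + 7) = -2*q^3 + q^2 + 4*q - 5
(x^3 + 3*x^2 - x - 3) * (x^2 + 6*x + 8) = x^5 + 9*x^4 + 25*x^3 + 15*x^2 - 26*x - 24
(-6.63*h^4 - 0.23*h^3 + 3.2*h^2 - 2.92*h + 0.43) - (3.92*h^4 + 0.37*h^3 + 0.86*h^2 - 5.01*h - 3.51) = -10.55*h^4 - 0.6*h^3 + 2.34*h^2 + 2.09*h + 3.94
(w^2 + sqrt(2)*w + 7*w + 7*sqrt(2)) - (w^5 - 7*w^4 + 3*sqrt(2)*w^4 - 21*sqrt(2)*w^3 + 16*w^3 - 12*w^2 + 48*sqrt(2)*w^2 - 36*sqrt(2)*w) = -w^5 - 3*sqrt(2)*w^4 + 7*w^4 - 16*w^3 + 21*sqrt(2)*w^3 - 48*sqrt(2)*w^2 + 13*w^2 + 7*w + 37*sqrt(2)*w + 7*sqrt(2)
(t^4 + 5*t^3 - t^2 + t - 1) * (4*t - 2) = 4*t^5 + 18*t^4 - 14*t^3 + 6*t^2 - 6*t + 2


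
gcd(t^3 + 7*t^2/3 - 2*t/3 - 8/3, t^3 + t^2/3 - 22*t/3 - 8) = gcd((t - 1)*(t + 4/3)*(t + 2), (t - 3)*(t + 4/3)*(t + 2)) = t^2 + 10*t/3 + 8/3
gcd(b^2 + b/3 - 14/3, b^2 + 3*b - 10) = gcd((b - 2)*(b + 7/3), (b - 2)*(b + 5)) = b - 2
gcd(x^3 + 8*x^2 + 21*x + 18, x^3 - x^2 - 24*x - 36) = x^2 + 5*x + 6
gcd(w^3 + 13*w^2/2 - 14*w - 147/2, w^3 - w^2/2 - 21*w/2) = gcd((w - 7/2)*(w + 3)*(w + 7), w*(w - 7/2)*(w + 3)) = w^2 - w/2 - 21/2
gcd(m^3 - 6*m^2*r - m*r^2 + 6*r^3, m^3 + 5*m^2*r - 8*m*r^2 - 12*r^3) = m + r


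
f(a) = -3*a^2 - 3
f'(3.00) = -18.00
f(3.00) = -30.00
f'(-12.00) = 72.00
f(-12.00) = -435.00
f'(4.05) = -24.30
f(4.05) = -52.21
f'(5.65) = -33.90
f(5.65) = -98.77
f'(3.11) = -18.66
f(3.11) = -32.02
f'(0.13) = -0.78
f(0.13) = -3.05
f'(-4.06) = 24.36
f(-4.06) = -52.45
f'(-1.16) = 6.96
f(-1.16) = -7.04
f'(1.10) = -6.60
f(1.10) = -6.63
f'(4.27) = -25.62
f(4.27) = -57.70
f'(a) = -6*a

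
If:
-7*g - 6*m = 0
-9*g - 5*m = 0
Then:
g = 0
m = 0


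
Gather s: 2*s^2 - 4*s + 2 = 2*s^2 - 4*s + 2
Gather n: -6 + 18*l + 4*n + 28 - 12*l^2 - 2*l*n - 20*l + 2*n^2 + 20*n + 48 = -12*l^2 - 2*l + 2*n^2 + n*(24 - 2*l) + 70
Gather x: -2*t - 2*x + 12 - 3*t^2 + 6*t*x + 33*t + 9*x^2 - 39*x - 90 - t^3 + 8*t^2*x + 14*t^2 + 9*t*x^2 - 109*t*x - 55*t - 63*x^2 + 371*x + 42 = -t^3 + 11*t^2 - 24*t + x^2*(9*t - 54) + x*(8*t^2 - 103*t + 330) - 36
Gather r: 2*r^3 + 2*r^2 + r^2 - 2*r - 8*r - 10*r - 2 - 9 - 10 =2*r^3 + 3*r^2 - 20*r - 21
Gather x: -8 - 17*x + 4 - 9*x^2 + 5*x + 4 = -9*x^2 - 12*x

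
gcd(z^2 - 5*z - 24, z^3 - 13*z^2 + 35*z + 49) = 1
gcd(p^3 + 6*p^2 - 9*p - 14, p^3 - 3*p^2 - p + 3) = p + 1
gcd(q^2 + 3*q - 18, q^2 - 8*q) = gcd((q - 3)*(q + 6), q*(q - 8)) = 1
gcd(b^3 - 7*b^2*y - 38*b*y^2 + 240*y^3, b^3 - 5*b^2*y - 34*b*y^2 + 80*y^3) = -b + 8*y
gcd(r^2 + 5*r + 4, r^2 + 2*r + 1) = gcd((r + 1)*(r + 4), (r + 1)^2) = r + 1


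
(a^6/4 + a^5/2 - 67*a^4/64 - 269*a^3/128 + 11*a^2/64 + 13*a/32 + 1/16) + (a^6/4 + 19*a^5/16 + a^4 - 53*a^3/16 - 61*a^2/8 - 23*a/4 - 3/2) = a^6/2 + 27*a^5/16 - 3*a^4/64 - 693*a^3/128 - 477*a^2/64 - 171*a/32 - 23/16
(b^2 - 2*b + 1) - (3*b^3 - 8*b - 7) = -3*b^3 + b^2 + 6*b + 8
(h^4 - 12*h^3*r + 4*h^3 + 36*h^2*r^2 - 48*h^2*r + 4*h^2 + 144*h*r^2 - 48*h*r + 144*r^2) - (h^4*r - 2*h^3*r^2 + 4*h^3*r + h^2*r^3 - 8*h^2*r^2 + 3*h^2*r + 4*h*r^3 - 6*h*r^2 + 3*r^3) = -h^4*r + h^4 + 2*h^3*r^2 - 16*h^3*r + 4*h^3 - h^2*r^3 + 44*h^2*r^2 - 51*h^2*r + 4*h^2 - 4*h*r^3 + 150*h*r^2 - 48*h*r - 3*r^3 + 144*r^2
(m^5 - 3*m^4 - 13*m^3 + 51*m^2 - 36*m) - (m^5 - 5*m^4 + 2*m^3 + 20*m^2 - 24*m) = 2*m^4 - 15*m^3 + 31*m^2 - 12*m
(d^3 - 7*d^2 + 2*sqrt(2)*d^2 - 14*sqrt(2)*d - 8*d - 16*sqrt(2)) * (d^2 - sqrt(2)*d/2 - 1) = d^5 - 7*d^4 + 3*sqrt(2)*d^4/2 - 21*sqrt(2)*d^3/2 - 11*d^3 - 14*sqrt(2)*d^2 + 21*d^2 + 14*sqrt(2)*d + 24*d + 16*sqrt(2)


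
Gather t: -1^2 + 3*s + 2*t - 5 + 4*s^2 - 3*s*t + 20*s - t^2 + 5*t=4*s^2 + 23*s - t^2 + t*(7 - 3*s) - 6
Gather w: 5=5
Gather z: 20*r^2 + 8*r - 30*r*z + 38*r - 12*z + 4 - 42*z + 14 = 20*r^2 + 46*r + z*(-30*r - 54) + 18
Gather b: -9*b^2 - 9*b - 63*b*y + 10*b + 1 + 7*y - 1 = -9*b^2 + b*(1 - 63*y) + 7*y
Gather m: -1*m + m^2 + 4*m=m^2 + 3*m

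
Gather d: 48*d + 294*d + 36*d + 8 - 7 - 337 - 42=378*d - 378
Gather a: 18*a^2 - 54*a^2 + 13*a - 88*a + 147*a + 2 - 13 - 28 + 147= -36*a^2 + 72*a + 108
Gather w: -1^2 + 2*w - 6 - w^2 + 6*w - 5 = -w^2 + 8*w - 12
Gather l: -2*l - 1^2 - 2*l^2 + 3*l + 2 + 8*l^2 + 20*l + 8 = 6*l^2 + 21*l + 9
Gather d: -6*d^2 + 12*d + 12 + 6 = -6*d^2 + 12*d + 18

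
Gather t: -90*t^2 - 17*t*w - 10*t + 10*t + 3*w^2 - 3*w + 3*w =-90*t^2 - 17*t*w + 3*w^2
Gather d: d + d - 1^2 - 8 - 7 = 2*d - 16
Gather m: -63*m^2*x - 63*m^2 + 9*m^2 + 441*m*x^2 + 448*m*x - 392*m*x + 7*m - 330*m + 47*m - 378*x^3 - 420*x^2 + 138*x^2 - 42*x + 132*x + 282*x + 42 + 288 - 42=m^2*(-63*x - 54) + m*(441*x^2 + 56*x - 276) - 378*x^3 - 282*x^2 + 372*x + 288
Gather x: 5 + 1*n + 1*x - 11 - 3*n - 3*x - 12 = -2*n - 2*x - 18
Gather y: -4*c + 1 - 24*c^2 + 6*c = -24*c^2 + 2*c + 1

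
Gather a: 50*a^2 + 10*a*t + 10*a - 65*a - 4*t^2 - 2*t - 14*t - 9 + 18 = 50*a^2 + a*(10*t - 55) - 4*t^2 - 16*t + 9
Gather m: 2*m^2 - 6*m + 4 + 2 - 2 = 2*m^2 - 6*m + 4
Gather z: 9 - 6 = 3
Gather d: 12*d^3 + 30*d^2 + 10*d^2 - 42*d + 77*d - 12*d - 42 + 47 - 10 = 12*d^3 + 40*d^2 + 23*d - 5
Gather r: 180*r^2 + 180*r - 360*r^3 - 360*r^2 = -360*r^3 - 180*r^2 + 180*r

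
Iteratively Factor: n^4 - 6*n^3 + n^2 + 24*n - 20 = (n - 1)*(n^3 - 5*n^2 - 4*n + 20) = (n - 1)*(n + 2)*(n^2 - 7*n + 10) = (n - 2)*(n - 1)*(n + 2)*(n - 5)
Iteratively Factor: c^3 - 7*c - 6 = (c + 1)*(c^2 - c - 6) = (c - 3)*(c + 1)*(c + 2)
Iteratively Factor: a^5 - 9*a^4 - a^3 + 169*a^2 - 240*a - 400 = (a - 5)*(a^4 - 4*a^3 - 21*a^2 + 64*a + 80) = (a - 5)*(a + 1)*(a^3 - 5*a^2 - 16*a + 80) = (a - 5)^2*(a + 1)*(a^2 - 16) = (a - 5)^2*(a - 4)*(a + 1)*(a + 4)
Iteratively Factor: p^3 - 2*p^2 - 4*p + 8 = (p + 2)*(p^2 - 4*p + 4) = (p - 2)*(p + 2)*(p - 2)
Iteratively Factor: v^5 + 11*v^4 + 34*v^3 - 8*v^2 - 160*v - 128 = (v - 2)*(v^4 + 13*v^3 + 60*v^2 + 112*v + 64) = (v - 2)*(v + 4)*(v^3 + 9*v^2 + 24*v + 16) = (v - 2)*(v + 1)*(v + 4)*(v^2 + 8*v + 16) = (v - 2)*(v + 1)*(v + 4)^2*(v + 4)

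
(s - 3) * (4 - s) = -s^2 + 7*s - 12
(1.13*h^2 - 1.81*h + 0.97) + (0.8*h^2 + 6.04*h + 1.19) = 1.93*h^2 + 4.23*h + 2.16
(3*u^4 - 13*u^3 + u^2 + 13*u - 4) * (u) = 3*u^5 - 13*u^4 + u^3 + 13*u^2 - 4*u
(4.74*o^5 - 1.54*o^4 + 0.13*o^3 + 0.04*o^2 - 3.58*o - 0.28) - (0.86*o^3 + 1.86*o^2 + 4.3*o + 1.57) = 4.74*o^5 - 1.54*o^4 - 0.73*o^3 - 1.82*o^2 - 7.88*o - 1.85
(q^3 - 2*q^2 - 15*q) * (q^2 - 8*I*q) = q^5 - 2*q^4 - 8*I*q^4 - 15*q^3 + 16*I*q^3 + 120*I*q^2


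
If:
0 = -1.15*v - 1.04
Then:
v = -0.90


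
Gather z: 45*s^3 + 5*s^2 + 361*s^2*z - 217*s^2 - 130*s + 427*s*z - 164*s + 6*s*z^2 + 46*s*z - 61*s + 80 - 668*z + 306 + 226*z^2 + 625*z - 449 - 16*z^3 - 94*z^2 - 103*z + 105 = 45*s^3 - 212*s^2 - 355*s - 16*z^3 + z^2*(6*s + 132) + z*(361*s^2 + 473*s - 146) + 42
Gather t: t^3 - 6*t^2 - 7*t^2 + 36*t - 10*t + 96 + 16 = t^3 - 13*t^2 + 26*t + 112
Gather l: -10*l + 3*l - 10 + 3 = -7*l - 7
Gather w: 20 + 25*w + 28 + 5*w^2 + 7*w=5*w^2 + 32*w + 48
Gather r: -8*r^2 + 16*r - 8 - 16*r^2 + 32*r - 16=-24*r^2 + 48*r - 24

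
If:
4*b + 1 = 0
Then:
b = -1/4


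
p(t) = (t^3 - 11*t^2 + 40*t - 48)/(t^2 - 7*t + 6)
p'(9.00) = 0.68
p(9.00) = 6.25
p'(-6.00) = 0.91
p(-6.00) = -10.71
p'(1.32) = -34.27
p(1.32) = 8.06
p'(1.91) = -3.49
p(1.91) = 1.28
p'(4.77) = -0.84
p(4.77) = -0.23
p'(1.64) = -7.92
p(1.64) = 2.71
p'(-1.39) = 0.33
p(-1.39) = -7.22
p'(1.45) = -16.89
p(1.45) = 4.92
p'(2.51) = -0.78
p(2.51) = 0.21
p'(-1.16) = 0.18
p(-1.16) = -7.16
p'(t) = (7 - 2*t)*(t^3 - 11*t^2 + 40*t - 48)/(t^2 - 7*t + 6)^2 + (3*t^2 - 22*t + 40)/(t^2 - 7*t + 6) = (t^4 - 14*t^3 + 55*t^2 - 36*t - 96)/(t^4 - 14*t^3 + 61*t^2 - 84*t + 36)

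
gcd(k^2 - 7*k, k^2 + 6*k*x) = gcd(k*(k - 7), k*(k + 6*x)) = k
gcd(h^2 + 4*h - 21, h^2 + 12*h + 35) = h + 7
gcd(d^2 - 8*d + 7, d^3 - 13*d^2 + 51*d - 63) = d - 7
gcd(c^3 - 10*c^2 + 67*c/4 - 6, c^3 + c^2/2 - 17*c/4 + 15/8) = c^2 - 2*c + 3/4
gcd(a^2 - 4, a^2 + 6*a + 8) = a + 2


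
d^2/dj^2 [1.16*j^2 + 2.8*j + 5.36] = 2.32000000000000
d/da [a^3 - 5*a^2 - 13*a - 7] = 3*a^2 - 10*a - 13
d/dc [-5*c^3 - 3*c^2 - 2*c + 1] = -15*c^2 - 6*c - 2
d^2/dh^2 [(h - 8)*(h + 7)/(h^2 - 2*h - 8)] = 2*(h^3 - 144*h^2 + 312*h - 592)/(h^6 - 6*h^5 - 12*h^4 + 88*h^3 + 96*h^2 - 384*h - 512)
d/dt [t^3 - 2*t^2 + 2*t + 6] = 3*t^2 - 4*t + 2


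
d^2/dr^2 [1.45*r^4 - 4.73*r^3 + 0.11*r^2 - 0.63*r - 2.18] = 17.4*r^2 - 28.38*r + 0.22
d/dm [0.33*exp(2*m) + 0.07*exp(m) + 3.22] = (0.66*exp(m) + 0.07)*exp(m)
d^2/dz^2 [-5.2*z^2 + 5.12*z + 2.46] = -10.4000000000000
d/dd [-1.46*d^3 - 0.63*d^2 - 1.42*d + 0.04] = -4.38*d^2 - 1.26*d - 1.42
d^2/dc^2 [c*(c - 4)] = 2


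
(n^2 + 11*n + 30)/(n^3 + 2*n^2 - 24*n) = (n + 5)/(n*(n - 4))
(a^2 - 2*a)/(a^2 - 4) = a/(a + 2)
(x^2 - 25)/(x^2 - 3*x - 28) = (25 - x^2)/(-x^2 + 3*x + 28)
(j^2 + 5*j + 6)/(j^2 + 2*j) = (j + 3)/j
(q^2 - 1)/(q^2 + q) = (q - 1)/q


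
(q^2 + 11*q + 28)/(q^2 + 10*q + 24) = (q + 7)/(q + 6)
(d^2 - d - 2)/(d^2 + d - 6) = (d + 1)/(d + 3)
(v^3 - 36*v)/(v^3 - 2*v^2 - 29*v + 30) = v*(v + 6)/(v^2 + 4*v - 5)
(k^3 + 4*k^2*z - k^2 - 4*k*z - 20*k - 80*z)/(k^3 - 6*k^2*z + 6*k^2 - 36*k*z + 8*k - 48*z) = (-k^2 - 4*k*z + 5*k + 20*z)/(-k^2 + 6*k*z - 2*k + 12*z)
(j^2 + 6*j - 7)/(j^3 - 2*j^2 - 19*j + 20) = (j + 7)/(j^2 - j - 20)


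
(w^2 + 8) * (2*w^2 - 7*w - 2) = 2*w^4 - 7*w^3 + 14*w^2 - 56*w - 16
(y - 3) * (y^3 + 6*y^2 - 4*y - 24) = y^4 + 3*y^3 - 22*y^2 - 12*y + 72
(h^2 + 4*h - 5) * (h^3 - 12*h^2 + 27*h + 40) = h^5 - 8*h^4 - 26*h^3 + 208*h^2 + 25*h - 200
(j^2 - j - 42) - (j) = j^2 - 2*j - 42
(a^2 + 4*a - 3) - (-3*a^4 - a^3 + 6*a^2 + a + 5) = 3*a^4 + a^3 - 5*a^2 + 3*a - 8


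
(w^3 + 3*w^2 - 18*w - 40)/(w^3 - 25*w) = (w^2 - 2*w - 8)/(w*(w - 5))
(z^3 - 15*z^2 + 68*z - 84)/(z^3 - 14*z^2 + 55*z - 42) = (z - 2)/(z - 1)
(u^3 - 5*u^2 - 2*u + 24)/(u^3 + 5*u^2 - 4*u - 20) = (u^2 - 7*u + 12)/(u^2 + 3*u - 10)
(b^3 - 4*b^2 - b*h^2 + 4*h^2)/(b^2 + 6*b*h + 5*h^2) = (b^2 - b*h - 4*b + 4*h)/(b + 5*h)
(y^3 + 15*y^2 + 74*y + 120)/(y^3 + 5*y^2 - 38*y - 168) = (y^2 + 11*y + 30)/(y^2 + y - 42)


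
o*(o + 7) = o^2 + 7*o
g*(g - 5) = g^2 - 5*g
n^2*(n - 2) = n^3 - 2*n^2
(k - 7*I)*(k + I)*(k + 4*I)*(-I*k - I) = -I*k^4 - 2*k^3 - I*k^3 - 2*k^2 - 31*I*k^2 + 28*k - 31*I*k + 28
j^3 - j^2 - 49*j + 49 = (j - 7)*(j - 1)*(j + 7)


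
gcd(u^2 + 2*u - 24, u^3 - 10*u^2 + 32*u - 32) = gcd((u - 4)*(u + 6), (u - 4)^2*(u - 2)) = u - 4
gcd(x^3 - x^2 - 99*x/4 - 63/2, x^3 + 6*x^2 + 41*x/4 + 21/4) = x^2 + 5*x + 21/4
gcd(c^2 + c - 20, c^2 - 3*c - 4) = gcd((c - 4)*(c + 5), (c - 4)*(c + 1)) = c - 4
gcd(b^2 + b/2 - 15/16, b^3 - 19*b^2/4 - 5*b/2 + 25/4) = b + 5/4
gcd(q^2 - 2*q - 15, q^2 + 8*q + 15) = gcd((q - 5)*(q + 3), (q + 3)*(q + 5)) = q + 3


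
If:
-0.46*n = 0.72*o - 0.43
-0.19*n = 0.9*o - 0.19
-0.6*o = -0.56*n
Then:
No Solution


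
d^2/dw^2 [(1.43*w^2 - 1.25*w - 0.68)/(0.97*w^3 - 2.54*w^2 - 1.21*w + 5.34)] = (2.690974*w^6 - 7.05675000000001*w^5 + 20.871102*w^4 - 104.746626*w^3 + 172.538856*w^2 - 93.132888*w + 44.963444)/(0.912673*w^9 - 7.169658*w^8 + 15.358689*w^7 + 16.573342*w^6 - 98.098929*w^5 + 54.592842*w^4 + 179.680571*w^3 - 193.83399*w^2 - 103.511628*w + 152.273304)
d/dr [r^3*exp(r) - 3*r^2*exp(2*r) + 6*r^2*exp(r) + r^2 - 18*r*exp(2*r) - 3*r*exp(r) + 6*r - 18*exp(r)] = r^3*exp(r) - 6*r^2*exp(2*r) + 9*r^2*exp(r) - 42*r*exp(2*r) + 9*r*exp(r) + 2*r - 18*exp(2*r) - 21*exp(r) + 6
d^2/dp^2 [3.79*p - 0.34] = 0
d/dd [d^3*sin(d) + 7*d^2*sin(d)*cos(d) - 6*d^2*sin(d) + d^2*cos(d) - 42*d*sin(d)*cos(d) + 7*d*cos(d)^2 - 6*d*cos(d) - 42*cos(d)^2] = d^3*cos(d) + 2*d^2*sin(d) - 6*d^2*cos(d) + 7*d^2*cos(2*d) - 6*d*sin(d) + 2*d*cos(d) - 42*d*cos(2*d) + 21*sin(2*d) - 6*cos(d) + 7*cos(2*d)/2 + 7/2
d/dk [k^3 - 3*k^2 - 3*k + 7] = 3*k^2 - 6*k - 3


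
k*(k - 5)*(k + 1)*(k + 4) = k^4 - 21*k^2 - 20*k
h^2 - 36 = (h - 6)*(h + 6)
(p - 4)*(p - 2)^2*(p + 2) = p^4 - 6*p^3 + 4*p^2 + 24*p - 32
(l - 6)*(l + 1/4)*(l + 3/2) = l^3 - 17*l^2/4 - 81*l/8 - 9/4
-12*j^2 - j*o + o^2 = (-4*j + o)*(3*j + o)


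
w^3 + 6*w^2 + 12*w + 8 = (w + 2)^3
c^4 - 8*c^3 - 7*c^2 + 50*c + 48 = (c - 8)*(c - 3)*(c + 1)*(c + 2)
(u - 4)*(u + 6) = u^2 + 2*u - 24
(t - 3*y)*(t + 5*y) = t^2 + 2*t*y - 15*y^2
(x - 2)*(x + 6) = x^2 + 4*x - 12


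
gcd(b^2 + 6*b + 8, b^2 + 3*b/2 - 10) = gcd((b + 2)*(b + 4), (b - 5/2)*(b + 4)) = b + 4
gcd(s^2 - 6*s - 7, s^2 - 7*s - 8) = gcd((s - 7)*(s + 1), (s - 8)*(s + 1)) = s + 1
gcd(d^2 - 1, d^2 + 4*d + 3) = d + 1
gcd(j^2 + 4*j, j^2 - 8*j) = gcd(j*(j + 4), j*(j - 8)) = j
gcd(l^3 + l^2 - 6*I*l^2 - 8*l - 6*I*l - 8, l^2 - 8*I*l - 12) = l - 2*I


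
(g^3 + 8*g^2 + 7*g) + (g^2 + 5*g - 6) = g^3 + 9*g^2 + 12*g - 6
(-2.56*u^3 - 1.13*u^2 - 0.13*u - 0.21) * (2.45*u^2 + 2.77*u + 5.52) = -6.272*u^5 - 9.8597*u^4 - 17.5798*u^3 - 7.1122*u^2 - 1.2993*u - 1.1592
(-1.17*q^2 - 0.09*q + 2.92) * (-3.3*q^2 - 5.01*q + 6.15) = 3.861*q^4 + 6.1587*q^3 - 16.3806*q^2 - 15.1827*q + 17.958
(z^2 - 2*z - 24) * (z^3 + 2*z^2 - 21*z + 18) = z^5 - 49*z^3 + 12*z^2 + 468*z - 432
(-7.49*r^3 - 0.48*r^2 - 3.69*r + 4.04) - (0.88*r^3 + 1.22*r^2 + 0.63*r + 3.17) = -8.37*r^3 - 1.7*r^2 - 4.32*r + 0.87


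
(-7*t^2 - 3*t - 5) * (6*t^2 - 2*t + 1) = -42*t^4 - 4*t^3 - 31*t^2 + 7*t - 5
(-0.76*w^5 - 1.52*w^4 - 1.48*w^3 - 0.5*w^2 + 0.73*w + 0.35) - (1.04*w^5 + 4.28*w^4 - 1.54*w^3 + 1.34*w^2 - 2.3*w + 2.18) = -1.8*w^5 - 5.8*w^4 + 0.0600000000000001*w^3 - 1.84*w^2 + 3.03*w - 1.83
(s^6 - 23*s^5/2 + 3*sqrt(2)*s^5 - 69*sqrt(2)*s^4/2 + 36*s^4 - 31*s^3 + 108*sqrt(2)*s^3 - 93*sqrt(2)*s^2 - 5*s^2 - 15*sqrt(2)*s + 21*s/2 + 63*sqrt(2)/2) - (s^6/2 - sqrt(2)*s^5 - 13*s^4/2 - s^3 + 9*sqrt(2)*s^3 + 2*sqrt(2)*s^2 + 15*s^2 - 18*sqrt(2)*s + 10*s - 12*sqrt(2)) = s^6/2 - 23*s^5/2 + 4*sqrt(2)*s^5 - 69*sqrt(2)*s^4/2 + 85*s^4/2 - 30*s^3 + 99*sqrt(2)*s^3 - 95*sqrt(2)*s^2 - 20*s^2 + s/2 + 3*sqrt(2)*s + 87*sqrt(2)/2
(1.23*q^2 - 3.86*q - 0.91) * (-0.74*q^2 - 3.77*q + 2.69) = -0.9102*q^4 - 1.7807*q^3 + 18.5343*q^2 - 6.9527*q - 2.4479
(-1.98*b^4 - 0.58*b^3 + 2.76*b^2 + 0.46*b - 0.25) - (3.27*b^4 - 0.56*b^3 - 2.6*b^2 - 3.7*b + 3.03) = -5.25*b^4 - 0.0199999999999999*b^3 + 5.36*b^2 + 4.16*b - 3.28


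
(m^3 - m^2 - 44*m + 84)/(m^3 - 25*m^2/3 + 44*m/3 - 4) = 3*(m + 7)/(3*m - 1)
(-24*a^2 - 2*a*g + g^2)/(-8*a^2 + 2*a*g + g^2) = (6*a - g)/(2*a - g)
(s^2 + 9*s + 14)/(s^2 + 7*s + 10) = (s + 7)/(s + 5)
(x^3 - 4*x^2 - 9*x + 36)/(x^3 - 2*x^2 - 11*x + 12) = (x - 3)/(x - 1)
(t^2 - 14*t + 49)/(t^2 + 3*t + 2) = (t^2 - 14*t + 49)/(t^2 + 3*t + 2)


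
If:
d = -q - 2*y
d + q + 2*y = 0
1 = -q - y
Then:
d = 1 - y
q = -y - 1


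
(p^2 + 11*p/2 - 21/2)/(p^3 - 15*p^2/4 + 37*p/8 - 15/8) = 4*(p + 7)/(4*p^2 - 9*p + 5)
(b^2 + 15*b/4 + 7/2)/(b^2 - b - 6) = (b + 7/4)/(b - 3)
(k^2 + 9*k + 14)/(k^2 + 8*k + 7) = (k + 2)/(k + 1)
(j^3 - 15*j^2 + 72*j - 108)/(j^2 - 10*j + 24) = (j^2 - 9*j + 18)/(j - 4)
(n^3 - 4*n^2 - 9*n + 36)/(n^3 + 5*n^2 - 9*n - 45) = (n - 4)/(n + 5)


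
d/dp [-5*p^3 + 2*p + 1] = 2 - 15*p^2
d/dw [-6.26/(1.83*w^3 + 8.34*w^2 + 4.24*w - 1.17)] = (34.3674*w^2 + 104.4168*w + 26.5424)/(1.83*w^3 + 8.34*w^2 + 4.24*w - 1.17)^2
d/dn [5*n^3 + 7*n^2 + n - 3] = 15*n^2 + 14*n + 1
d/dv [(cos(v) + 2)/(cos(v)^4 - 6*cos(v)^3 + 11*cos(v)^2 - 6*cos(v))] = (3*cos(v)^4 - 4*cos(v)^3 - 25*cos(v)^2 + 44*cos(v) - 12)*sin(v)/((cos(v) - 3)^2*(cos(v) - 2)^2*(cos(v) - 1)^2*cos(v)^2)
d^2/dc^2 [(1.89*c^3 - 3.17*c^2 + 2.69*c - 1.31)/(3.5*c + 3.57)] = (46.305*c^3 + 141.6933*c^2 + 144.527166*c - 180.120766)/(42.875*c^3 + 131.1975*c^2 + 133.82145*c + 45.499293)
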